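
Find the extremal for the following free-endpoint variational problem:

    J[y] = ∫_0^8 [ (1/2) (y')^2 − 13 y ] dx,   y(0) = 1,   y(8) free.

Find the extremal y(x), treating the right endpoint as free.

The Lagrangian L = (1/2) (y')^2 − 13 y gives
    ∂L/∂y = −13,   ∂L/∂y' = y'.
Euler-Lagrange: d/dx(y') − (−13) = 0, i.e. y'' + 13 = 0, so
    y(x) = −(13/2) x^2 + C1 x + C2.
Fixed left endpoint y(0) = 1 ⇒ C2 = 1.
The right endpoint x = 8 is free, so the natural (transversality) condition is ∂L/∂y' |_{x=8} = 0, i.e. y'(8) = 0.
Compute y'(x) = −13 x + C1, so y'(8) = −104 + C1 = 0 ⇒ C1 = 104.
Therefore the extremal is
    y(x) = −(13/2) x^2 + 104 x + 1.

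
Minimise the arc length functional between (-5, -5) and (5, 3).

Arc-length functional: J[y] = ∫ sqrt(1 + (y')^2) dx.
Lagrangian L = sqrt(1 + (y')^2) has no explicit y dependence, so ∂L/∂y = 0 and the Euler-Lagrange equation gives
    d/dx( y' / sqrt(1 + (y')^2) ) = 0  ⇒  y' / sqrt(1 + (y')^2) = const.
Hence y' is constant, so y(x) is affine.
Fitting the endpoints (-5, -5) and (5, 3):
    slope m = (3 − (-5)) / (5 − (-5)) = 4/5,
    intercept c = (-5) − m·(-5) = -1.
Extremal: y(x) = (4/5) x - 1.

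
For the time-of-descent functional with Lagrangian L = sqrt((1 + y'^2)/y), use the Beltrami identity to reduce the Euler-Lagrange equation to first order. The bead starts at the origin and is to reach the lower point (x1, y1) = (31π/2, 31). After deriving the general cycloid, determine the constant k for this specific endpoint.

The Lagrangian L = sqrt((1 + y'^2) / y) has no explicit x dependence, so the Beltrami identity applies:
    L − y' ∂L/∂y' = C.
Compute ∂L/∂y' = y' / sqrt(y (1 + y'^2)).
Substitute:
    sqrt((1 + y'^2)/y) − y'·y' / sqrt(y (1 + y'^2))
    = (1 + y'^2) / sqrt(y (1 + y'^2)) − y'^2 / sqrt(y (1 + y'^2))
    = 1 / sqrt(y (1 + y'^2)) = C.
Squaring and rearranging gives the first integral
    y (1 + y'^2) = 1/C^2 =: k   (constant).
Solving this first-order ODE by the substitution
    y = (k/2)(1 − cos θ)
yields the cycloid parameterisation
    x(θ) = (k/2)(θ − sin θ),   y(θ) = (k/2)(1 − cos θ).
The constant k is fixed by the endpoint condition.
Now fit the given lower endpoint (x1, y1) = (31π/2, 31). At the bottom of the first arch (θ = π), the parametric equations give
    y(π) = (k/2)(1 − cos π) = k,
    x(π) = (k/2)(π − sin π) = kπ/2.
Matching y(π) = 31 gives k = 31, consistent with x(π) = 31π/2. Therefore the specific cycloid is
    x(θ) = (31/2)(θ − sin θ),   y(θ) = (31/2)(1 − cos θ).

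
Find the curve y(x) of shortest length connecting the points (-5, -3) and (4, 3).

Arc-length functional: J[y] = ∫ sqrt(1 + (y')^2) dx.
Lagrangian L = sqrt(1 + (y')^2) has no explicit y dependence, so ∂L/∂y = 0 and the Euler-Lagrange equation gives
    d/dx( y' / sqrt(1 + (y')^2) ) = 0  ⇒  y' / sqrt(1 + (y')^2) = const.
Hence y' is constant, so y(x) is affine.
Fitting the endpoints (-5, -3) and (4, 3):
    slope m = (3 − (-3)) / (4 − (-5)) = 2/3,
    intercept c = (-3) − m·(-5) = 1/3.
Extremal: y(x) = (2/3) x + 1/3.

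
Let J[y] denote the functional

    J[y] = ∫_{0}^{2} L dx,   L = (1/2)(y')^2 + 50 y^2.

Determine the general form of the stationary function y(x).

The Lagrangian is L = (1/2)(y')^2 + 50 y^2.
∂L/∂y = 100y.
∂L/∂y' = y'.
The Euler-Lagrange equation d/dx(∂L/∂y') − ∂L/∂y = 0 becomes:
    y'' - 100 y = 0
General solution: y(x) = A e^(10x) + B e^(-10x), where A and B are arbitrary constants fixed by the endpoint conditions.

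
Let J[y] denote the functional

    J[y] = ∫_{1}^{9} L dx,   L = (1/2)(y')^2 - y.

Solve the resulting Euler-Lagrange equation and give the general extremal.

The Lagrangian is L = (1/2)(y')^2 - y.
∂L/∂y = -1.
∂L/∂y' = y'.
The Euler-Lagrange equation d/dx(∂L/∂y') − ∂L/∂y = 0 becomes:
    y'' + 1 = 0
General solution: y(x) = -x^2/2 + A x + B, where A and B are arbitrary constants fixed by the endpoint conditions.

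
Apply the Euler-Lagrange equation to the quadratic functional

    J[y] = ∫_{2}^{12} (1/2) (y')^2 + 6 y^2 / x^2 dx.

The Lagrangian is L = (1/2) (y')^2 + 6 y^2 / x^2.
Compute ∂L/∂y = 12y/x^2, ∂L/∂y' = y'.
The Euler-Lagrange equation d/dx(∂L/∂y') − ∂L/∂y = 0 reduces to
    y'' − 12/x^2 · y = 0  (x > 0).
Its general solution is
    y(x) = A x^4 + B x^(-3),
with A, B fixed by the endpoint conditions.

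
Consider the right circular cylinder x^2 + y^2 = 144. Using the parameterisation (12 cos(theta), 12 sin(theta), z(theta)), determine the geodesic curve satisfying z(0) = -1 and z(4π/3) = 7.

Parameterise the cylinder of radius R = 12 as
    r(θ) = (12 cos θ, 12 sin θ, z(θ)).
The arc-length element is
    ds = sqrt(144 + (dz/dθ)^2) dθ,
so the Lagrangian is L = sqrt(144 + z'^2).
L depends on z' only, not on z or θ, so ∂L/∂z = 0 and
    ∂L/∂z' = z' / sqrt(144 + z'^2).
The Euler-Lagrange equation gives
    d/dθ( z' / sqrt(144 + z'^2) ) = 0,
so z' is constant. Integrating once:
    z(θ) = a θ + b,
a helix on the cylinder (a straight line when the cylinder is unrolled). The constants a, b are determined by the endpoint conditions.
With endpoint conditions z(0) = -1 and z(4π/3) = 7: from z(0) = b we get b = -1, and a·4π/3 + -1 = 7 gives a = 6/π, so
    z(θ) = (6/π) θ − 1.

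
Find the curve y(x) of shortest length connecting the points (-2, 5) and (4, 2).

Arc-length functional: J[y] = ∫ sqrt(1 + (y')^2) dx.
Lagrangian L = sqrt(1 + (y')^2) has no explicit y dependence, so ∂L/∂y = 0 and the Euler-Lagrange equation gives
    d/dx( y' / sqrt(1 + (y')^2) ) = 0  ⇒  y' / sqrt(1 + (y')^2) = const.
Hence y' is constant, so y(x) is affine.
Fitting the endpoints (-2, 5) and (4, 2):
    slope m = (2 − 5) / (4 − (-2)) = -1/2,
    intercept c = 5 − m·(-2) = 4.
Extremal: y(x) = (-1/2) x + 4.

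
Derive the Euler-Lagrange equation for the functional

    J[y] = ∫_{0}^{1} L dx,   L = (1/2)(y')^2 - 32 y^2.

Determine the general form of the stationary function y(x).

The Lagrangian is L = (1/2)(y')^2 - 32 y^2.
∂L/∂y = -64y.
∂L/∂y' = y'.
The Euler-Lagrange equation d/dx(∂L/∂y') − ∂L/∂y = 0 becomes:
    y'' + 64 y = 0
General solution: y(x) = A sin(8x) + B cos(8x), where A and B are arbitrary constants fixed by the endpoint conditions.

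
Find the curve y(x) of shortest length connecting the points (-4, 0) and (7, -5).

Arc-length functional: J[y] = ∫ sqrt(1 + (y')^2) dx.
Lagrangian L = sqrt(1 + (y')^2) has no explicit y dependence, so ∂L/∂y = 0 and the Euler-Lagrange equation gives
    d/dx( y' / sqrt(1 + (y')^2) ) = 0  ⇒  y' / sqrt(1 + (y')^2) = const.
Hence y' is constant, so y(x) is affine.
Fitting the endpoints (-4, 0) and (7, -5):
    slope m = ((-5) − 0) / (7 − (-4)) = -5/11,
    intercept c = 0 − m·(-4) = -20/11.
Extremal: y(x) = (-5/11) x - 20/11.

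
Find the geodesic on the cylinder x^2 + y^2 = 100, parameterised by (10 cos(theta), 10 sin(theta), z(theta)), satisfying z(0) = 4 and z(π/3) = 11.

Parameterise the cylinder of radius R = 10 as
    r(θ) = (10 cos θ, 10 sin θ, z(θ)).
The arc-length element is
    ds = sqrt(100 + (dz/dθ)^2) dθ,
so the Lagrangian is L = sqrt(100 + z'^2).
L depends on z' only, not on z or θ, so ∂L/∂z = 0 and
    ∂L/∂z' = z' / sqrt(100 + z'^2).
The Euler-Lagrange equation gives
    d/dθ( z' / sqrt(100 + z'^2) ) = 0,
so z' is constant. Integrating once:
    z(θ) = a θ + b,
a helix on the cylinder (a straight line when the cylinder is unrolled). The constants a, b are determined by the endpoint conditions.
With endpoint conditions z(0) = 4 and z(π/3) = 11: from z(0) = b we get b = 4, and a·π/3 + 4 = 11 gives a = 21/π, so
    z(θ) = (21/π) θ + 4.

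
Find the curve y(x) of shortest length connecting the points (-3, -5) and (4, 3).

Arc-length functional: J[y] = ∫ sqrt(1 + (y')^2) dx.
Lagrangian L = sqrt(1 + (y')^2) has no explicit y dependence, so ∂L/∂y = 0 and the Euler-Lagrange equation gives
    d/dx( y' / sqrt(1 + (y')^2) ) = 0  ⇒  y' / sqrt(1 + (y')^2) = const.
Hence y' is constant, so y(x) is affine.
Fitting the endpoints (-3, -5) and (4, 3):
    slope m = (3 − (-5)) / (4 − (-3)) = 8/7,
    intercept c = (-5) − m·(-3) = -11/7.
Extremal: y(x) = (8/7) x - 11/7.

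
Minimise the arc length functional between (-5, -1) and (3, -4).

Arc-length functional: J[y] = ∫ sqrt(1 + (y')^2) dx.
Lagrangian L = sqrt(1 + (y')^2) has no explicit y dependence, so ∂L/∂y = 0 and the Euler-Lagrange equation gives
    d/dx( y' / sqrt(1 + (y')^2) ) = 0  ⇒  y' / sqrt(1 + (y')^2) = const.
Hence y' is constant, so y(x) is affine.
Fitting the endpoints (-5, -1) and (3, -4):
    slope m = ((-4) − (-1)) / (3 − (-5)) = -3/8,
    intercept c = (-1) − m·(-5) = -23/8.
Extremal: y(x) = (-3/8) x - 23/8.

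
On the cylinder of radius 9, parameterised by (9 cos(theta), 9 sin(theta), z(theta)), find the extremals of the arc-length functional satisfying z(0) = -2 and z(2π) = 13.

Parameterise the cylinder of radius R = 9 as
    r(θ) = (9 cos θ, 9 sin θ, z(θ)).
The arc-length element is
    ds = sqrt(81 + (dz/dθ)^2) dθ,
so the Lagrangian is L = sqrt(81 + z'^2).
L depends on z' only, not on z or θ, so ∂L/∂z = 0 and
    ∂L/∂z' = z' / sqrt(81 + z'^2).
The Euler-Lagrange equation gives
    d/dθ( z' / sqrt(81 + z'^2) ) = 0,
so z' is constant. Integrating once:
    z(θ) = a θ + b,
a helix on the cylinder (a straight line when the cylinder is unrolled). The constants a, b are determined by the endpoint conditions.
With endpoint conditions z(0) = -2 and z(2π) = 13: from z(0) = b we get b = -2, and a·2π + -2 = 13 gives a = 15/(2π), so
    z(θ) = (15/(2π)) θ − 2.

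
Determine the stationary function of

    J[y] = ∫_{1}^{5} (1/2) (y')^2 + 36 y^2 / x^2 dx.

The Lagrangian is L = (1/2) (y')^2 + 36 y^2 / x^2.
Compute ∂L/∂y = 72y/x^2, ∂L/∂y' = y'.
The Euler-Lagrange equation d/dx(∂L/∂y') − ∂L/∂y = 0 reduces to
    y'' − 72/x^2 · y = 0  (x > 0).
Its general solution is
    y(x) = A x^9 + B x^(-8),
with A, B fixed by the endpoint conditions.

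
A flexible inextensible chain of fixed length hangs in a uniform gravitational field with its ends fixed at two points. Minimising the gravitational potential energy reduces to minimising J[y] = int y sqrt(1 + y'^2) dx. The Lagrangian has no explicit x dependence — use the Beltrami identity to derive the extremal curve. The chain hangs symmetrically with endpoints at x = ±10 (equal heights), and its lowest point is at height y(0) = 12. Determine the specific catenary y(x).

The Lagrangian L(y, y') = y sqrt(1 + y'^2) has no explicit x dependence, so the Beltrami identity applies:
    L − y' ∂L/∂y' = C.
Compute ∂L/∂y' = y · y' / sqrt(1 + y'^2). Then
    L − y' ∂L/∂y'
    = y sqrt(1 + y'^2) − y · y'^2 / sqrt(1 + y'^2)
    = y (1 + y'^2 − y'^2) / sqrt(1 + y'^2)
    = y / sqrt(1 + y'^2) = C.
Squaring gives y^2 = C^2 (1 + y'^2), i.e.
    y'^2 = y^2 / C^2 − 1.
Separating variables,
    dy / sqrt(y^2 − C^2) = dx / C,
and integrating gives arccosh(y / C) = (x − a)/C, so
    y(x) = C cosh((x − a)/C),
the catenary. The constants C and a are fixed by the two endpoint conditions (and, for the hanging-chain problem, the length constraint selects C).
Now fit the given data. The endpoints x = ±10 are symmetric at equal height, so the catenary is even about its minimum: a = 0 and y(x) = C cosh(x/C). The lowest point is y(0) = C cosh(0) = C, and we are told y(0) = 12, so C = 12. Therefore
    y(x) = 12 cosh(x/12),
and at the endpoints
    y(±10) = 12 cosh(10/12).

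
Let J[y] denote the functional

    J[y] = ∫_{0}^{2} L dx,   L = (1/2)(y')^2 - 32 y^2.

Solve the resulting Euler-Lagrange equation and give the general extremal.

The Lagrangian is L = (1/2)(y')^2 - 32 y^2.
∂L/∂y = -64y.
∂L/∂y' = y'.
The Euler-Lagrange equation d/dx(∂L/∂y') − ∂L/∂y = 0 becomes:
    y'' + 64 y = 0
General solution: y(x) = A sin(8x) + B cos(8x), where A and B are arbitrary constants fixed by the endpoint conditions.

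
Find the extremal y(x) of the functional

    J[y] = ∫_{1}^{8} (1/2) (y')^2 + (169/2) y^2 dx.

The Lagrangian is L = (1/2) (y')^2 + (169/2) y^2.
Compute ∂L/∂y = 169y, ∂L/∂y' = y'.
The Euler-Lagrange equation d/dx(∂L/∂y') − ∂L/∂y = 0 reduces to
    y'' − 169 y = 0.
Its general solution is
    y(x) = A e^(13x) + B e^(−13x),
with A, B fixed by the endpoint conditions.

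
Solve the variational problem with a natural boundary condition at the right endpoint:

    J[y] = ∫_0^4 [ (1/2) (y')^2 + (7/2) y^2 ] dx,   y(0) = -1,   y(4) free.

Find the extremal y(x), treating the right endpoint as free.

The Lagrangian L = (1/2) (y')^2 + (7/2) y^2 gives
    ∂L/∂y = 7 y,   ∂L/∂y' = y'.
Euler-Lagrange: y'' − 7 y = 0.
With k = sqrt(7), the general solution is
    y(x) = A cosh(sqrt(7) x) + B sinh(sqrt(7) x).
Fixed left endpoint y(0) = -1 ⇒ A = -1.
The right endpoint x = 4 is free, so the natural (transversality) condition is ∂L/∂y' |_{x=4} = 0, i.e. y'(4) = 0.
Compute y'(x) = A k sinh(k x) + B k cosh(k x), so
    y'(4) = A k sinh(k·4) + B k cosh(k·4) = 0
    ⇒ B = −A tanh(k·4) = tanh(sqrt(7)·4).
Therefore the extremal is
    y(x) = −cosh(sqrt(7) x) + tanh(sqrt(7)·4) sinh(sqrt(7) x).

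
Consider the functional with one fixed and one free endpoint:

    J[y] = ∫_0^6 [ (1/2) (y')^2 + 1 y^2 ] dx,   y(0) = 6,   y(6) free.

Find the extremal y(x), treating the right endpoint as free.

The Lagrangian L = (1/2) (y')^2 + 1 y^2 gives
    ∂L/∂y = 2 y,   ∂L/∂y' = y'.
Euler-Lagrange: y'' − 2 y = 0.
With k = sqrt(2), the general solution is
    y(x) = A cosh(sqrt(2) x) + B sinh(sqrt(2) x).
Fixed left endpoint y(0) = 6 ⇒ A = 6.
The right endpoint x = 6 is free, so the natural (transversality) condition is ∂L/∂y' |_{x=6} = 0, i.e. y'(6) = 0.
Compute y'(x) = A k sinh(k x) + B k cosh(k x), so
    y'(6) = A k sinh(k·6) + B k cosh(k·6) = 0
    ⇒ B = −A tanh(k·6) = − 6 tanh(sqrt(2)·6).
Therefore the extremal is
    y(x) = 6 cosh(sqrt(2) x) − 6 tanh(sqrt(2)·6) sinh(sqrt(2) x).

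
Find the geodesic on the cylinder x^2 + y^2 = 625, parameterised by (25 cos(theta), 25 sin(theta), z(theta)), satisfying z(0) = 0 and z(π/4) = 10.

Parameterise the cylinder of radius R = 25 as
    r(θ) = (25 cos θ, 25 sin θ, z(θ)).
The arc-length element is
    ds = sqrt(625 + (dz/dθ)^2) dθ,
so the Lagrangian is L = sqrt(625 + z'^2).
L depends on z' only, not on z or θ, so ∂L/∂z = 0 and
    ∂L/∂z' = z' / sqrt(625 + z'^2).
The Euler-Lagrange equation gives
    d/dθ( z' / sqrt(625 + z'^2) ) = 0,
so z' is constant. Integrating once:
    z(θ) = a θ + b,
a helix on the cylinder (a straight line when the cylinder is unrolled). The constants a, b are determined by the endpoint conditions.
With endpoint conditions z(0) = 0 and z(π/4) = 10: from z(0) = b we get b = 0, and a·π/4 + 0 = 10 gives a = 40/π, so
    z(θ) = (40/π) θ.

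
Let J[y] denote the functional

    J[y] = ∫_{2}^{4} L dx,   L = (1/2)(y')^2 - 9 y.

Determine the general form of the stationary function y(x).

The Lagrangian is L = (1/2)(y')^2 - 9 y.
∂L/∂y = -9.
∂L/∂y' = y'.
The Euler-Lagrange equation d/dx(∂L/∂y') − ∂L/∂y = 0 becomes:
    y'' + 9 = 0
General solution: y(x) = -(9/2) x^2 + A x + B, where A and B are arbitrary constants fixed by the endpoint conditions.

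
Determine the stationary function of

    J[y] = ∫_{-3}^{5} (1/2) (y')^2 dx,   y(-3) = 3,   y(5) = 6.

The Lagrangian is L = (1/2) (y')^2.
Compute ∂L/∂y = 0, ∂L/∂y' = y'.
The Euler-Lagrange equation d/dx(∂L/∂y') − ∂L/∂y = 0 reduces to
    y'' = 0.
Its general solution is
    y(x) = A x + B,
with A, B fixed by the endpoint conditions.
Applying the endpoint conditions y(-3) = 3 and y(5) = 6: solve A·-3 + B = 3 and A·5 + B = 6. Subtracting gives A(5 − -3) = 6 − 3, so A = 3/8, and B = 3 − A·-3 = 33/8. Therefore
    y(x) = (3/8) x + 33/8.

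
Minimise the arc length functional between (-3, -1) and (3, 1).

Arc-length functional: J[y] = ∫ sqrt(1 + (y')^2) dx.
Lagrangian L = sqrt(1 + (y')^2) has no explicit y dependence, so ∂L/∂y = 0 and the Euler-Lagrange equation gives
    d/dx( y' / sqrt(1 + (y')^2) ) = 0  ⇒  y' / sqrt(1 + (y')^2) = const.
Hence y' is constant, so y(x) is affine.
Fitting the endpoints (-3, -1) and (3, 1):
    slope m = (1 − (-1)) / (3 − (-3)) = 1/3,
    intercept c = (-1) − m·(-3) = 0.
Extremal: y(x) = (1/3) x.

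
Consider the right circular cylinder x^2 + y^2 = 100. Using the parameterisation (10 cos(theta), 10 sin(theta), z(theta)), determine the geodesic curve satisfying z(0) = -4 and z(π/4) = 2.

Parameterise the cylinder of radius R = 10 as
    r(θ) = (10 cos θ, 10 sin θ, z(θ)).
The arc-length element is
    ds = sqrt(100 + (dz/dθ)^2) dθ,
so the Lagrangian is L = sqrt(100 + z'^2).
L depends on z' only, not on z or θ, so ∂L/∂z = 0 and
    ∂L/∂z' = z' / sqrt(100 + z'^2).
The Euler-Lagrange equation gives
    d/dθ( z' / sqrt(100 + z'^2) ) = 0,
so z' is constant. Integrating once:
    z(θ) = a θ + b,
a helix on the cylinder (a straight line when the cylinder is unrolled). The constants a, b are determined by the endpoint conditions.
With endpoint conditions z(0) = -4 and z(π/4) = 2: from z(0) = b we get b = -4, and a·π/4 + -4 = 2 gives a = 24/π, so
    z(θ) = (24/π) θ − 4.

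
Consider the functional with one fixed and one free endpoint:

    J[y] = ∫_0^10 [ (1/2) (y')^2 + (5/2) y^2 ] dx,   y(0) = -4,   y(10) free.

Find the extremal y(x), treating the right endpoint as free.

The Lagrangian L = (1/2) (y')^2 + (5/2) y^2 gives
    ∂L/∂y = 5 y,   ∂L/∂y' = y'.
Euler-Lagrange: y'' − 5 y = 0.
With k = sqrt(5), the general solution is
    y(x) = A cosh(sqrt(5) x) + B sinh(sqrt(5) x).
Fixed left endpoint y(0) = -4 ⇒ A = -4.
The right endpoint x = 10 is free, so the natural (transversality) condition is ∂L/∂y' |_{x=10} = 0, i.e. y'(10) = 0.
Compute y'(x) = A k sinh(k x) + B k cosh(k x), so
    y'(10) = A k sinh(k·10) + B k cosh(k·10) = 0
    ⇒ B = −A tanh(k·10) = 4 tanh(sqrt(5)·10).
Therefore the extremal is
    y(x) = −4 cosh(sqrt(5) x) + 4 tanh(sqrt(5)·10) sinh(sqrt(5) x).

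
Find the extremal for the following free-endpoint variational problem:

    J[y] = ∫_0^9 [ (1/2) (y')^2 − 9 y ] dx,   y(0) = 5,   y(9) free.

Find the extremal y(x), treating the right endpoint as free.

The Lagrangian L = (1/2) (y')^2 − 9 y gives
    ∂L/∂y = −9,   ∂L/∂y' = y'.
Euler-Lagrange: d/dx(y') − (−9) = 0, i.e. y'' + 9 = 0, so
    y(x) = −(9/2) x^2 + C1 x + C2.
Fixed left endpoint y(0) = 5 ⇒ C2 = 5.
The right endpoint x = 9 is free, so the natural (transversality) condition is ∂L/∂y' |_{x=9} = 0, i.e. y'(9) = 0.
Compute y'(x) = −9 x + C1, so y'(9) = −81 + C1 = 0 ⇒ C1 = 81.
Therefore the extremal is
    y(x) = −(9/2) x^2 + 81 x + 5.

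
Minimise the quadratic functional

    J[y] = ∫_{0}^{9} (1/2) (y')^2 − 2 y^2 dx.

The Lagrangian is L = (1/2) (y')^2 − 2 y^2.
Compute ∂L/∂y = -4y, ∂L/∂y' = y'.
The Euler-Lagrange equation d/dx(∂L/∂y') − ∂L/∂y = 0 reduces to
    y'' + 4 y = 0.
Its general solution is
    y(x) = A sin(2x) + B cos(2x),
with A, B fixed by the endpoint conditions.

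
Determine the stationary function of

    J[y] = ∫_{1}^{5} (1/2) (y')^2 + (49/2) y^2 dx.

The Lagrangian is L = (1/2) (y')^2 + (49/2) y^2.
Compute ∂L/∂y = 49y, ∂L/∂y' = y'.
The Euler-Lagrange equation d/dx(∂L/∂y') − ∂L/∂y = 0 reduces to
    y'' − 49 y = 0.
Its general solution is
    y(x) = A e^(7x) + B e^(−7x),
with A, B fixed by the endpoint conditions.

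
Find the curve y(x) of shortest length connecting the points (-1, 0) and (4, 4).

Arc-length functional: J[y] = ∫ sqrt(1 + (y')^2) dx.
Lagrangian L = sqrt(1 + (y')^2) has no explicit y dependence, so ∂L/∂y = 0 and the Euler-Lagrange equation gives
    d/dx( y' / sqrt(1 + (y')^2) ) = 0  ⇒  y' / sqrt(1 + (y')^2) = const.
Hence y' is constant, so y(x) is affine.
Fitting the endpoints (-1, 0) and (4, 4):
    slope m = (4 − 0) / (4 − (-1)) = 4/5,
    intercept c = 0 − m·(-1) = 4/5.
Extremal: y(x) = (4/5) x + 4/5.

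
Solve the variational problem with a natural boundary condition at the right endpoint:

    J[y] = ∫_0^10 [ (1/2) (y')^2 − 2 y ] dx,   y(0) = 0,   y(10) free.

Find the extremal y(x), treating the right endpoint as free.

The Lagrangian L = (1/2) (y')^2 − 2 y gives
    ∂L/∂y = −2,   ∂L/∂y' = y'.
Euler-Lagrange: d/dx(y') − (−2) = 0, i.e. y'' + 2 = 0, so
    y(x) = −(2/2) x^2 + C1 x + C2.
Fixed left endpoint y(0) = 0 ⇒ C2 = 0.
The right endpoint x = 10 is free, so the natural (transversality) condition is ∂L/∂y' |_{x=10} = 0, i.e. y'(10) = 0.
Compute y'(x) = −2 x + C1, so y'(10) = −20 + C1 = 0 ⇒ C1 = 20.
Therefore the extremal is
    y(x) = −x^2 + 20 x.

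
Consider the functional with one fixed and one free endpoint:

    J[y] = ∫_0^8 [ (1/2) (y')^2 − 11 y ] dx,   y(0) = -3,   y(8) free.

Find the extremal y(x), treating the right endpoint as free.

The Lagrangian L = (1/2) (y')^2 − 11 y gives
    ∂L/∂y = −11,   ∂L/∂y' = y'.
Euler-Lagrange: d/dx(y') − (−11) = 0, i.e. y'' + 11 = 0, so
    y(x) = −(11/2) x^2 + C1 x + C2.
Fixed left endpoint y(0) = -3 ⇒ C2 = -3.
The right endpoint x = 8 is free, so the natural (transversality) condition is ∂L/∂y' |_{x=8} = 0, i.e. y'(8) = 0.
Compute y'(x) = −11 x + C1, so y'(8) = −88 + C1 = 0 ⇒ C1 = 88.
Therefore the extremal is
    y(x) = −(11/2) x^2 + 88 x − 3.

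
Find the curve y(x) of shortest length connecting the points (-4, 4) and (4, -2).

Arc-length functional: J[y] = ∫ sqrt(1 + (y')^2) dx.
Lagrangian L = sqrt(1 + (y')^2) has no explicit y dependence, so ∂L/∂y = 0 and the Euler-Lagrange equation gives
    d/dx( y' / sqrt(1 + (y')^2) ) = 0  ⇒  y' / sqrt(1 + (y')^2) = const.
Hence y' is constant, so y(x) is affine.
Fitting the endpoints (-4, 4) and (4, -2):
    slope m = ((-2) − 4) / (4 − (-4)) = -3/4,
    intercept c = 4 − m·(-4) = 1.
Extremal: y(x) = (-3/4) x + 1.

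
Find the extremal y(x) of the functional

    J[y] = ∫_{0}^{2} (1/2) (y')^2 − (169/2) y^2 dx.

The Lagrangian is L = (1/2) (y')^2 − (169/2) y^2.
Compute ∂L/∂y = -169y, ∂L/∂y' = y'.
The Euler-Lagrange equation d/dx(∂L/∂y') − ∂L/∂y = 0 reduces to
    y'' + 169 y = 0.
Its general solution is
    y(x) = A sin(13x) + B cos(13x),
with A, B fixed by the endpoint conditions.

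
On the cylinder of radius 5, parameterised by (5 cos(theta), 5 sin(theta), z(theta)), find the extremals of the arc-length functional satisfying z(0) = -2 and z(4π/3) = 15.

Parameterise the cylinder of radius R = 5 as
    r(θ) = (5 cos θ, 5 sin θ, z(θ)).
The arc-length element is
    ds = sqrt(25 + (dz/dθ)^2) dθ,
so the Lagrangian is L = sqrt(25 + z'^2).
L depends on z' only, not on z or θ, so ∂L/∂z = 0 and
    ∂L/∂z' = z' / sqrt(25 + z'^2).
The Euler-Lagrange equation gives
    d/dθ( z' / sqrt(25 + z'^2) ) = 0,
so z' is constant. Integrating once:
    z(θ) = a θ + b,
a helix on the cylinder (a straight line when the cylinder is unrolled). The constants a, b are determined by the endpoint conditions.
With endpoint conditions z(0) = -2 and z(4π/3) = 15: from z(0) = b we get b = -2, and a·4π/3 + -2 = 15 gives a = 51/(4π), so
    z(θ) = (51/(4π)) θ − 2.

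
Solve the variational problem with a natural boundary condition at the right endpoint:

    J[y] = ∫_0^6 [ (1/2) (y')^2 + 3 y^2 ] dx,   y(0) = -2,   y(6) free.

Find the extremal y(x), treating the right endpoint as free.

The Lagrangian L = (1/2) (y')^2 + 3 y^2 gives
    ∂L/∂y = 6 y,   ∂L/∂y' = y'.
Euler-Lagrange: y'' − 6 y = 0.
With k = sqrt(6), the general solution is
    y(x) = A cosh(sqrt(6) x) + B sinh(sqrt(6) x).
Fixed left endpoint y(0) = -2 ⇒ A = -2.
The right endpoint x = 6 is free, so the natural (transversality) condition is ∂L/∂y' |_{x=6} = 0, i.e. y'(6) = 0.
Compute y'(x) = A k sinh(k x) + B k cosh(k x), so
    y'(6) = A k sinh(k·6) + B k cosh(k·6) = 0
    ⇒ B = −A tanh(k·6) = 2 tanh(sqrt(6)·6).
Therefore the extremal is
    y(x) = −2 cosh(sqrt(6) x) + 2 tanh(sqrt(6)·6) sinh(sqrt(6) x).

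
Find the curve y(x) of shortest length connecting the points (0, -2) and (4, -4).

Arc-length functional: J[y] = ∫ sqrt(1 + (y')^2) dx.
Lagrangian L = sqrt(1 + (y')^2) has no explicit y dependence, so ∂L/∂y = 0 and the Euler-Lagrange equation gives
    d/dx( y' / sqrt(1 + (y')^2) ) = 0  ⇒  y' / sqrt(1 + (y')^2) = const.
Hence y' is constant, so y(x) is affine.
Fitting the endpoints (0, -2) and (4, -4):
    slope m = ((-4) − (-2)) / (4 − 0) = -1/2,
    intercept c = (-2) − m·0 = -2.
Extremal: y(x) = (-1/2) x - 2.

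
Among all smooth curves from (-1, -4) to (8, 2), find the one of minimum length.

Arc-length functional: J[y] = ∫ sqrt(1 + (y')^2) dx.
Lagrangian L = sqrt(1 + (y')^2) has no explicit y dependence, so ∂L/∂y = 0 and the Euler-Lagrange equation gives
    d/dx( y' / sqrt(1 + (y')^2) ) = 0  ⇒  y' / sqrt(1 + (y')^2) = const.
Hence y' is constant, so y(x) is affine.
Fitting the endpoints (-1, -4) and (8, 2):
    slope m = (2 − (-4)) / (8 − (-1)) = 2/3,
    intercept c = (-4) − m·(-1) = -10/3.
Extremal: y(x) = (2/3) x - 10/3.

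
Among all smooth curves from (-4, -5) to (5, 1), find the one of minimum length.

Arc-length functional: J[y] = ∫ sqrt(1 + (y')^2) dx.
Lagrangian L = sqrt(1 + (y')^2) has no explicit y dependence, so ∂L/∂y = 0 and the Euler-Lagrange equation gives
    d/dx( y' / sqrt(1 + (y')^2) ) = 0  ⇒  y' / sqrt(1 + (y')^2) = const.
Hence y' is constant, so y(x) is affine.
Fitting the endpoints (-4, -5) and (5, 1):
    slope m = (1 − (-5)) / (5 − (-4)) = 2/3,
    intercept c = (-5) − m·(-4) = -7/3.
Extremal: y(x) = (2/3) x - 7/3.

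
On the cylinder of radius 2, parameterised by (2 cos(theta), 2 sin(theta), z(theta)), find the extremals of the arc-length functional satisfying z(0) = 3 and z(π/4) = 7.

Parameterise the cylinder of radius R = 2 as
    r(θ) = (2 cos θ, 2 sin θ, z(θ)).
The arc-length element is
    ds = sqrt(4 + (dz/dθ)^2) dθ,
so the Lagrangian is L = sqrt(4 + z'^2).
L depends on z' only, not on z or θ, so ∂L/∂z = 0 and
    ∂L/∂z' = z' / sqrt(4 + z'^2).
The Euler-Lagrange equation gives
    d/dθ( z' / sqrt(4 + z'^2) ) = 0,
so z' is constant. Integrating once:
    z(θ) = a θ + b,
a helix on the cylinder (a straight line when the cylinder is unrolled). The constants a, b are determined by the endpoint conditions.
With endpoint conditions z(0) = 3 and z(π/4) = 7: from z(0) = b we get b = 3, and a·π/4 + 3 = 7 gives a = 16/π, so
    z(θ) = (16/π) θ + 3.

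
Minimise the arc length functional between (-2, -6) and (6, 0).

Arc-length functional: J[y] = ∫ sqrt(1 + (y')^2) dx.
Lagrangian L = sqrt(1 + (y')^2) has no explicit y dependence, so ∂L/∂y = 0 and the Euler-Lagrange equation gives
    d/dx( y' / sqrt(1 + (y')^2) ) = 0  ⇒  y' / sqrt(1 + (y')^2) = const.
Hence y' is constant, so y(x) is affine.
Fitting the endpoints (-2, -6) and (6, 0):
    slope m = (0 − (-6)) / (6 − (-2)) = 3/4,
    intercept c = (-6) − m·(-2) = -9/2.
Extremal: y(x) = (3/4) x - 9/2.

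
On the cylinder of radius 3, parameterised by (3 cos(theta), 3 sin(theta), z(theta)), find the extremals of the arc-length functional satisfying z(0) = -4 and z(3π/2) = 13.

Parameterise the cylinder of radius R = 3 as
    r(θ) = (3 cos θ, 3 sin θ, z(θ)).
The arc-length element is
    ds = sqrt(9 + (dz/dθ)^2) dθ,
so the Lagrangian is L = sqrt(9 + z'^2).
L depends on z' only, not on z or θ, so ∂L/∂z = 0 and
    ∂L/∂z' = z' / sqrt(9 + z'^2).
The Euler-Lagrange equation gives
    d/dθ( z' / sqrt(9 + z'^2) ) = 0,
so z' is constant. Integrating once:
    z(θ) = a θ + b,
a helix on the cylinder (a straight line when the cylinder is unrolled). The constants a, b are determined by the endpoint conditions.
With endpoint conditions z(0) = -4 and z(3π/2) = 13: from z(0) = b we get b = -4, and a·3π/2 + -4 = 13 gives a = 34/(3π), so
    z(θ) = (34/(3π)) θ − 4.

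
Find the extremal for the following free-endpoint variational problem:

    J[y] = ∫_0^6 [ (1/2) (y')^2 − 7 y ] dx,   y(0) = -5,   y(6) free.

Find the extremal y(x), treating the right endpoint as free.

The Lagrangian L = (1/2) (y')^2 − 7 y gives
    ∂L/∂y = −7,   ∂L/∂y' = y'.
Euler-Lagrange: d/dx(y') − (−7) = 0, i.e. y'' + 7 = 0, so
    y(x) = −(7/2) x^2 + C1 x + C2.
Fixed left endpoint y(0) = -5 ⇒ C2 = -5.
The right endpoint x = 6 is free, so the natural (transversality) condition is ∂L/∂y' |_{x=6} = 0, i.e. y'(6) = 0.
Compute y'(x) = −7 x + C1, so y'(6) = −42 + C1 = 0 ⇒ C1 = 42.
Therefore the extremal is
    y(x) = −(7/2) x^2 + 42 x − 5.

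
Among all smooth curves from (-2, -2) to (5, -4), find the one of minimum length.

Arc-length functional: J[y] = ∫ sqrt(1 + (y')^2) dx.
Lagrangian L = sqrt(1 + (y')^2) has no explicit y dependence, so ∂L/∂y = 0 and the Euler-Lagrange equation gives
    d/dx( y' / sqrt(1 + (y')^2) ) = 0  ⇒  y' / sqrt(1 + (y')^2) = const.
Hence y' is constant, so y(x) is affine.
Fitting the endpoints (-2, -2) and (5, -4):
    slope m = ((-4) − (-2)) / (5 − (-2)) = -2/7,
    intercept c = (-2) − m·(-2) = -18/7.
Extremal: y(x) = (-2/7) x - 18/7.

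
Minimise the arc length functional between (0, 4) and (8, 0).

Arc-length functional: J[y] = ∫ sqrt(1 + (y')^2) dx.
Lagrangian L = sqrt(1 + (y')^2) has no explicit y dependence, so ∂L/∂y = 0 and the Euler-Lagrange equation gives
    d/dx( y' / sqrt(1 + (y')^2) ) = 0  ⇒  y' / sqrt(1 + (y')^2) = const.
Hence y' is constant, so y(x) is affine.
Fitting the endpoints (0, 4) and (8, 0):
    slope m = (0 − 4) / (8 − 0) = -1/2,
    intercept c = 4 − m·0 = 4.
Extremal: y(x) = (-1/2) x + 4.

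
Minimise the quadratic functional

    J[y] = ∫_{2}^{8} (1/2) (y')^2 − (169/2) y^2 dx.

The Lagrangian is L = (1/2) (y')^2 − (169/2) y^2.
Compute ∂L/∂y = -169y, ∂L/∂y' = y'.
The Euler-Lagrange equation d/dx(∂L/∂y') − ∂L/∂y = 0 reduces to
    y'' + 169 y = 0.
Its general solution is
    y(x) = A sin(13x) + B cos(13x),
with A, B fixed by the endpoint conditions.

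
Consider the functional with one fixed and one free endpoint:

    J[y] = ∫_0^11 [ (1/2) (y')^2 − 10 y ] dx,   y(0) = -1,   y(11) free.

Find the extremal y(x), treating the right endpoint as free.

The Lagrangian L = (1/2) (y')^2 − 10 y gives
    ∂L/∂y = −10,   ∂L/∂y' = y'.
Euler-Lagrange: d/dx(y') − (−10) = 0, i.e. y'' + 10 = 0, so
    y(x) = −(10/2) x^2 + C1 x + C2.
Fixed left endpoint y(0) = -1 ⇒ C2 = -1.
The right endpoint x = 11 is free, so the natural (transversality) condition is ∂L/∂y' |_{x=11} = 0, i.e. y'(11) = 0.
Compute y'(x) = −10 x + C1, so y'(11) = −110 + C1 = 0 ⇒ C1 = 110.
Therefore the extremal is
    y(x) = −5 x^2 + 110 x − 1.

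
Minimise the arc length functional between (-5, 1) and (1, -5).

Arc-length functional: J[y] = ∫ sqrt(1 + (y')^2) dx.
Lagrangian L = sqrt(1 + (y')^2) has no explicit y dependence, so ∂L/∂y = 0 and the Euler-Lagrange equation gives
    d/dx( y' / sqrt(1 + (y')^2) ) = 0  ⇒  y' / sqrt(1 + (y')^2) = const.
Hence y' is constant, so y(x) is affine.
Fitting the endpoints (-5, 1) and (1, -5):
    slope m = ((-5) − 1) / (1 − (-5)) = -1,
    intercept c = 1 − m·(-5) = -4.
Extremal: y(x) = -x - 4.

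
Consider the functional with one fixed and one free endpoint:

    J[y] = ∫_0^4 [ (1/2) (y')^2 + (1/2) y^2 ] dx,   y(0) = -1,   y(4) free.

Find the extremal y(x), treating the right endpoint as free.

The Lagrangian L = (1/2) (y')^2 + (1/2) y^2 gives
    ∂L/∂y = 1 y,   ∂L/∂y' = y'.
Euler-Lagrange: y'' − y = 0.
With k = 1, the general solution is
    y(x) = A cosh(x) + B sinh(x).
Fixed left endpoint y(0) = -1 ⇒ A = -1.
The right endpoint x = 4 is free, so the natural (transversality) condition is ∂L/∂y' |_{x=4} = 0, i.e. y'(4) = 0.
Compute y'(x) = A k sinh(k x) + B k cosh(k x), so
    y'(4) = A k sinh(k·4) + B k cosh(k·4) = 0
    ⇒ B = −A tanh(k·4) = tanh(1·4).
Therefore the extremal is
    y(x) = −cosh(1 x) + tanh(1·4) sinh(1 x).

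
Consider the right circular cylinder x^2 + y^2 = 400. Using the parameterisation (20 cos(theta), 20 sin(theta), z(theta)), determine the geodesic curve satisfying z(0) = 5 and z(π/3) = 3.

Parameterise the cylinder of radius R = 20 as
    r(θ) = (20 cos θ, 20 sin θ, z(θ)).
The arc-length element is
    ds = sqrt(400 + (dz/dθ)^2) dθ,
so the Lagrangian is L = sqrt(400 + z'^2).
L depends on z' only, not on z or θ, so ∂L/∂z = 0 and
    ∂L/∂z' = z' / sqrt(400 + z'^2).
The Euler-Lagrange equation gives
    d/dθ( z' / sqrt(400 + z'^2) ) = 0,
so z' is constant. Integrating once:
    z(θ) = a θ + b,
a helix on the cylinder (a straight line when the cylinder is unrolled). The constants a, b are determined by the endpoint conditions.
With endpoint conditions z(0) = 5 and z(π/3) = 3: from z(0) = b we get b = 5, and a·π/3 + 5 = 3 gives a = -6/π, so
    z(θ) = (-6/π) θ + 5.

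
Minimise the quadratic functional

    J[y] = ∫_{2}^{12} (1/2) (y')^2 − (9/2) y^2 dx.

The Lagrangian is L = (1/2) (y')^2 − (9/2) y^2.
Compute ∂L/∂y = -9y, ∂L/∂y' = y'.
The Euler-Lagrange equation d/dx(∂L/∂y') − ∂L/∂y = 0 reduces to
    y'' + 9 y = 0.
Its general solution is
    y(x) = A sin(3x) + B cos(3x),
with A, B fixed by the endpoint conditions.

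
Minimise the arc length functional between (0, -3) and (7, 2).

Arc-length functional: J[y] = ∫ sqrt(1 + (y')^2) dx.
Lagrangian L = sqrt(1 + (y')^2) has no explicit y dependence, so ∂L/∂y = 0 and the Euler-Lagrange equation gives
    d/dx( y' / sqrt(1 + (y')^2) ) = 0  ⇒  y' / sqrt(1 + (y')^2) = const.
Hence y' is constant, so y(x) is affine.
Fitting the endpoints (0, -3) and (7, 2):
    slope m = (2 − (-3)) / (7 − 0) = 5/7,
    intercept c = (-3) − m·0 = -3.
Extremal: y(x) = (5/7) x - 3.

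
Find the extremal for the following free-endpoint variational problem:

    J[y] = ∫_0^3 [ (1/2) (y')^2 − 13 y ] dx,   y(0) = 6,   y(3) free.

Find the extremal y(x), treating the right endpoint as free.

The Lagrangian L = (1/2) (y')^2 − 13 y gives
    ∂L/∂y = −13,   ∂L/∂y' = y'.
Euler-Lagrange: d/dx(y') − (−13) = 0, i.e. y'' + 13 = 0, so
    y(x) = −(13/2) x^2 + C1 x + C2.
Fixed left endpoint y(0) = 6 ⇒ C2 = 6.
The right endpoint x = 3 is free, so the natural (transversality) condition is ∂L/∂y' |_{x=3} = 0, i.e. y'(3) = 0.
Compute y'(x) = −13 x + C1, so y'(3) = −39 + C1 = 0 ⇒ C1 = 39.
Therefore the extremal is
    y(x) = −(13/2) x^2 + 39 x + 6.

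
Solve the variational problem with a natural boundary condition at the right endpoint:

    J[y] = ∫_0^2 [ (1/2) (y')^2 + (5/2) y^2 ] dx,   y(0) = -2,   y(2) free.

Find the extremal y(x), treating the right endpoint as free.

The Lagrangian L = (1/2) (y')^2 + (5/2) y^2 gives
    ∂L/∂y = 5 y,   ∂L/∂y' = y'.
Euler-Lagrange: y'' − 5 y = 0.
With k = sqrt(5), the general solution is
    y(x) = A cosh(sqrt(5) x) + B sinh(sqrt(5) x).
Fixed left endpoint y(0) = -2 ⇒ A = -2.
The right endpoint x = 2 is free, so the natural (transversality) condition is ∂L/∂y' |_{x=2} = 0, i.e. y'(2) = 0.
Compute y'(x) = A k sinh(k x) + B k cosh(k x), so
    y'(2) = A k sinh(k·2) + B k cosh(k·2) = 0
    ⇒ B = −A tanh(k·2) = 2 tanh(sqrt(5)·2).
Therefore the extremal is
    y(x) = −2 cosh(sqrt(5) x) + 2 tanh(sqrt(5)·2) sinh(sqrt(5) x).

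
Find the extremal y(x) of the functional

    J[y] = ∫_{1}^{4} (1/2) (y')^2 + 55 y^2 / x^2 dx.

The Lagrangian is L = (1/2) (y')^2 + 55 y^2 / x^2.
Compute ∂L/∂y = 110y/x^2, ∂L/∂y' = y'.
The Euler-Lagrange equation d/dx(∂L/∂y') − ∂L/∂y = 0 reduces to
    y'' − 110/x^2 · y = 0  (x > 0).
Its general solution is
    y(x) = A x^11 + B x^(-10),
with A, B fixed by the endpoint conditions.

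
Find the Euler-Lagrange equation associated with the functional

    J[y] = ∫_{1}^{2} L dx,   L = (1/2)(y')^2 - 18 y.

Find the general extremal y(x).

The Lagrangian is L = (1/2)(y')^2 - 18 y.
∂L/∂y = -18.
∂L/∂y' = y'.
The Euler-Lagrange equation d/dx(∂L/∂y') − ∂L/∂y = 0 becomes:
    y'' + 18 = 0
General solution: y(x) = -9 x^2 + A x + B, where A and B are arbitrary constants fixed by the endpoint conditions.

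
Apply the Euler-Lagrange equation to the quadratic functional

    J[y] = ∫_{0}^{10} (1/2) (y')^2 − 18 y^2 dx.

The Lagrangian is L = (1/2) (y')^2 − 18 y^2.
Compute ∂L/∂y = -36y, ∂L/∂y' = y'.
The Euler-Lagrange equation d/dx(∂L/∂y') − ∂L/∂y = 0 reduces to
    y'' + 36 y = 0.
Its general solution is
    y(x) = A sin(6x) + B cos(6x),
with A, B fixed by the endpoint conditions.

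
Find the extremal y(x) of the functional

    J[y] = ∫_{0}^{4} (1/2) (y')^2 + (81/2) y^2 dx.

The Lagrangian is L = (1/2) (y')^2 + (81/2) y^2.
Compute ∂L/∂y = 81y, ∂L/∂y' = y'.
The Euler-Lagrange equation d/dx(∂L/∂y') − ∂L/∂y = 0 reduces to
    y'' − 81 y = 0.
Its general solution is
    y(x) = A e^(9x) + B e^(−9x),
with A, B fixed by the endpoint conditions.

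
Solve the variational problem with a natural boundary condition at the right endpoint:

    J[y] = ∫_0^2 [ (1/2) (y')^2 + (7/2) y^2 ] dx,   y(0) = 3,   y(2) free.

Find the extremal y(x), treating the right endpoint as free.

The Lagrangian L = (1/2) (y')^2 + (7/2) y^2 gives
    ∂L/∂y = 7 y,   ∂L/∂y' = y'.
Euler-Lagrange: y'' − 7 y = 0.
With k = sqrt(7), the general solution is
    y(x) = A cosh(sqrt(7) x) + B sinh(sqrt(7) x).
Fixed left endpoint y(0) = 3 ⇒ A = 3.
The right endpoint x = 2 is free, so the natural (transversality) condition is ∂L/∂y' |_{x=2} = 0, i.e. y'(2) = 0.
Compute y'(x) = A k sinh(k x) + B k cosh(k x), so
    y'(2) = A k sinh(k·2) + B k cosh(k·2) = 0
    ⇒ B = −A tanh(k·2) = − 3 tanh(sqrt(7)·2).
Therefore the extremal is
    y(x) = 3 cosh(sqrt(7) x) − 3 tanh(sqrt(7)·2) sinh(sqrt(7) x).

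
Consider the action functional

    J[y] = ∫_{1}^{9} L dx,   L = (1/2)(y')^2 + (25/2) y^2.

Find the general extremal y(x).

The Lagrangian is L = (1/2)(y')^2 + (25/2) y^2.
∂L/∂y = 25y.
∂L/∂y' = y'.
The Euler-Lagrange equation d/dx(∂L/∂y') − ∂L/∂y = 0 becomes:
    y'' - 25 y = 0
General solution: y(x) = A e^(5x) + B e^(-5x), where A and B are arbitrary constants fixed by the endpoint conditions.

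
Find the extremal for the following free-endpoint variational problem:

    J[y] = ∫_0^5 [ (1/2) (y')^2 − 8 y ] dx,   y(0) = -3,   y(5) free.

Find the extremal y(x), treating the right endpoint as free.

The Lagrangian L = (1/2) (y')^2 − 8 y gives
    ∂L/∂y = −8,   ∂L/∂y' = y'.
Euler-Lagrange: d/dx(y') − (−8) = 0, i.e. y'' + 8 = 0, so
    y(x) = −(8/2) x^2 + C1 x + C2.
Fixed left endpoint y(0) = -3 ⇒ C2 = -3.
The right endpoint x = 5 is free, so the natural (transversality) condition is ∂L/∂y' |_{x=5} = 0, i.e. y'(5) = 0.
Compute y'(x) = −8 x + C1, so y'(5) = −40 + C1 = 0 ⇒ C1 = 40.
Therefore the extremal is
    y(x) = −4 x^2 + 40 x − 3.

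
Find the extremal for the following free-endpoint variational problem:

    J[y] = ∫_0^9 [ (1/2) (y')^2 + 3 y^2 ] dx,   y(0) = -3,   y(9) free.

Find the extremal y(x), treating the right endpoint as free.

The Lagrangian L = (1/2) (y')^2 + 3 y^2 gives
    ∂L/∂y = 6 y,   ∂L/∂y' = y'.
Euler-Lagrange: y'' − 6 y = 0.
With k = sqrt(6), the general solution is
    y(x) = A cosh(sqrt(6) x) + B sinh(sqrt(6) x).
Fixed left endpoint y(0) = -3 ⇒ A = -3.
The right endpoint x = 9 is free, so the natural (transversality) condition is ∂L/∂y' |_{x=9} = 0, i.e. y'(9) = 0.
Compute y'(x) = A k sinh(k x) + B k cosh(k x), so
    y'(9) = A k sinh(k·9) + B k cosh(k·9) = 0
    ⇒ B = −A tanh(k·9) = 3 tanh(sqrt(6)·9).
Therefore the extremal is
    y(x) = −3 cosh(sqrt(6) x) + 3 tanh(sqrt(6)·9) sinh(sqrt(6) x).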